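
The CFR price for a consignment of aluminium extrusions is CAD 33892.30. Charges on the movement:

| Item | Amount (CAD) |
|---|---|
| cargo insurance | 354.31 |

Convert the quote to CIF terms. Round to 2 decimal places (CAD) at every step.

CIF price: CAD 34246.61

From CFR to CIF, the seller additionally bears: insurance.
CIF price = 33892.30 + 354.31 = 34246.61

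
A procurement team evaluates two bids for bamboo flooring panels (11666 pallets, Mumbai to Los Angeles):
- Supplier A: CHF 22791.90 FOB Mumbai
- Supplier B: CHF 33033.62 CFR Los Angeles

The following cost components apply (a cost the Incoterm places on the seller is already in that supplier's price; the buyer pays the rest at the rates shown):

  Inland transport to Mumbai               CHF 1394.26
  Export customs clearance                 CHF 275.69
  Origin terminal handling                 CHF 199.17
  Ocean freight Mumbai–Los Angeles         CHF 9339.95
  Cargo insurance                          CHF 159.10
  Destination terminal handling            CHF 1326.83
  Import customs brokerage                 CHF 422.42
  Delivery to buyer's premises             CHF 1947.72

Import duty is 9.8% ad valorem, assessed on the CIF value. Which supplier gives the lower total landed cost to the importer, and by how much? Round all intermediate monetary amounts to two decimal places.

Supplier A (FOB):
CIF value = FOB price + freight + insurance = 22791.90 + 9339.95 + 159.10 = 32290.95
Import duty = 32290.95 × 9.8% = 3164.51
Buyer bears (A): 9339.95 + 159.10 + 1326.83 + 422.42 + 1947.72 = 13196.02
Landed cost (A) = invoice 22791.90 + 13196.02 + duty 3164.51 = 39152.43
Supplier B (CFR):
CIF value = CFR price + insurance = 33033.62 + 159.10 = 33192.72
Import duty = 33192.72 × 9.8% = 3252.89
Buyer bears (B): 159.10 + 1326.83 + 422.42 + 1947.72 = 3856.07
Landed cost (B) = invoice 33033.62 + 3856.07 + duty 3252.89 = 40142.58
Difference = |39152.43 − 40142.58| = 990.15

Supplier A is cheaper by CHF 990.15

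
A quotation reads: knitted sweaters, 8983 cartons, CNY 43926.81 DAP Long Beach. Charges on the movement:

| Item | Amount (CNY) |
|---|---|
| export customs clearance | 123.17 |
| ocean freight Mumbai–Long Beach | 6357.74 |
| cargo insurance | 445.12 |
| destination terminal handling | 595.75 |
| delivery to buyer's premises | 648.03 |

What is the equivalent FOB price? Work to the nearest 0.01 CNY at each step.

FOB price: CNY 35880.17

Not relevant to the conversion: export clearance — on the seller under both DAP and FOB; already in the DAP price and stays in the FOB price.
From DAP to FOB, the seller no longer bears: freight, insurance, destination terminal, delivery.
FOB price = 43926.81 − 6357.74 − 445.12 − 595.75 − 648.03 = 35880.17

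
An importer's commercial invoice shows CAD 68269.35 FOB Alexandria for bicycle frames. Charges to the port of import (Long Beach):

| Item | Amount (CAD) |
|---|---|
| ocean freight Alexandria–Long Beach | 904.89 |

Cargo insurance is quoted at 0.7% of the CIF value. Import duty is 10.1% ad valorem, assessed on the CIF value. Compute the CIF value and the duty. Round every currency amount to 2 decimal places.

Let C be the CIF value. C = FOB price + freight + 0.7% × C
C − 0.7% × C = 68269.35 + 904.89
0.993 × C = 69174.24
C = 69174.24 / 0.993 = 69661.87
Insurance premium = 0.7% × 69661.87 = 487.63
Import duty = 69661.87 × 10.1% = 7035.85

CIF value: CAD 69661.87; import duty: CAD 7035.85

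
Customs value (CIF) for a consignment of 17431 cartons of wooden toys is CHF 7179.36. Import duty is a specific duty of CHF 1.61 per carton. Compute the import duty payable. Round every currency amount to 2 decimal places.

Import duty = 17431 × 1.61 = 28063.91

Import duty: CHF 28063.91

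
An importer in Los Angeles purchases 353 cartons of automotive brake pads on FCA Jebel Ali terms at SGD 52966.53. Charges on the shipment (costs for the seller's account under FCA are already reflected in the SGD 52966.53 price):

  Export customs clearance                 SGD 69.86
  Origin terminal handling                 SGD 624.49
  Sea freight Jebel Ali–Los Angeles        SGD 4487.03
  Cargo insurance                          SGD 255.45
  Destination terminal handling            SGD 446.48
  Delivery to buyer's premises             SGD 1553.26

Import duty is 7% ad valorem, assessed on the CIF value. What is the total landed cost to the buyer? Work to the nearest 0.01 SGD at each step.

Total landed cost: SGD 64416.59

FCA: the seller delivers export-cleared goods to the carrier; the buyer bears costs from that point.
Already in the invoice (seller's account under FCA): export clearance — exclude.
CIF value = FCA price + origin terminal + freight + insurance = 52966.53 + 624.49 + 4487.03 + 255.45 = 58333.50
Import duty = 58333.50 × 7% = 4083.35
Buyer bears: origin terminal 624.49 + freight 4487.03 + insurance 255.45 + destination terminal 446.48 + delivery 1553.26 + duty 4083.35 = 11450.06
Landed cost = invoice 52966.53 + 11450.06 = 64416.59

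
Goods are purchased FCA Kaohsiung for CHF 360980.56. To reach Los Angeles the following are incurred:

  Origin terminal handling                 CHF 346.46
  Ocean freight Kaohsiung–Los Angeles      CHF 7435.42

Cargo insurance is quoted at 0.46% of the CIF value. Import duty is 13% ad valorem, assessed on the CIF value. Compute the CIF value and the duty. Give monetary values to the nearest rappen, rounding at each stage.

Let C be the CIF value. C = FCA price + pre-shipment costs + freight + 0.46% × C
C − 0.46% × C = 360980.56 + 346.46 + 7435.42
0.9954 × C = 368762.44
C = 368762.44 / 0.9954 = 370466.59
Insurance premium = 0.46% × 370466.59 = 1704.15
Import duty = 370466.59 × 13% = 48160.66

CIF value: CHF 370466.59; import duty: CHF 48160.66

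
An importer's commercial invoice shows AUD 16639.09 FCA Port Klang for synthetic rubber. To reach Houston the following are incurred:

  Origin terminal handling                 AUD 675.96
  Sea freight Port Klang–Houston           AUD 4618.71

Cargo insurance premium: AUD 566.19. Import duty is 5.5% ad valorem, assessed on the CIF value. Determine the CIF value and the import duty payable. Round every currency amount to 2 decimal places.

CIF value: AUD 22499.95; import duty: AUD 1237.50

CIF = FCA price + pre-shipment costs + freight + insurance
CIF = 16639.09 + 675.96 + 4618.71 + 566.19 = 22499.95
Import duty = 22499.95 × 5.5% = 1237.50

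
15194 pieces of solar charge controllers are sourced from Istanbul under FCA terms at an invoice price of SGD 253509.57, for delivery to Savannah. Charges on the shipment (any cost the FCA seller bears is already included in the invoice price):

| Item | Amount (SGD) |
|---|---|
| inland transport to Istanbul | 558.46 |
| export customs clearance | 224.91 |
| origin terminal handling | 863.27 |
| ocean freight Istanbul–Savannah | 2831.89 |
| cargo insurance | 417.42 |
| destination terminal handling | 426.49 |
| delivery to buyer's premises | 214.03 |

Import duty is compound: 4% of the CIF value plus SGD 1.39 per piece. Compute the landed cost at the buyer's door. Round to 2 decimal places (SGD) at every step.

FCA: the seller delivers export-cleared goods to the carrier; the buyer bears costs from that point.
Already in the invoice (seller's account under FCA): inland to port, export clearance — exclude.
CIF value = FCA price + origin terminal + freight + insurance = 253509.57 + 863.27 + 2831.89 + 417.42 = 257622.15
Ad valorem component: 257622.15 × 4% = 10304.89
Specific component: 15194 × 1.39 = 21119.66
Import duty = 10304.89 + 21119.66 = 31424.55
Buyer bears: origin terminal 863.27 + freight 2831.89 + insurance 417.42 + destination terminal 426.49 + delivery 214.03 + duty 31424.55 = 36177.65
Landed cost = invoice 253509.57 + 36177.65 = 289687.22

Total landed cost: SGD 289687.22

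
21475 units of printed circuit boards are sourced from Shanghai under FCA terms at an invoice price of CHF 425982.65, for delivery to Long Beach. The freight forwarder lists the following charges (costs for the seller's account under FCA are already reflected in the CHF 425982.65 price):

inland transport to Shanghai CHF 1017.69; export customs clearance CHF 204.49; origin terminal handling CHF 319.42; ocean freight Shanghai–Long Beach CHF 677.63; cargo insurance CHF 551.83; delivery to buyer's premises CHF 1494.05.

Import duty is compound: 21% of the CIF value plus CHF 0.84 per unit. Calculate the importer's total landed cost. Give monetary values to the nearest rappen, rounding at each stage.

Total landed cost: CHF 536846.20

FCA: the seller delivers export-cleared goods to the carrier; the buyer bears costs from that point.
Already in the invoice (seller's account under FCA): inland to port, export clearance — exclude.
CIF value = FCA price + origin terminal + freight + insurance = 425982.65 + 319.42 + 677.63 + 551.83 = 427531.53
Ad valorem component: 427531.53 × 21% = 89781.62
Specific component: 21475 × 0.84 = 18039.00
Import duty = 89781.62 + 18039.00 = 107820.62
Buyer bears: origin terminal 319.42 + freight 677.63 + insurance 551.83 + delivery 1494.05 + duty 107820.62 = 110863.55
Landed cost = invoice 425982.65 + 110863.55 = 536846.20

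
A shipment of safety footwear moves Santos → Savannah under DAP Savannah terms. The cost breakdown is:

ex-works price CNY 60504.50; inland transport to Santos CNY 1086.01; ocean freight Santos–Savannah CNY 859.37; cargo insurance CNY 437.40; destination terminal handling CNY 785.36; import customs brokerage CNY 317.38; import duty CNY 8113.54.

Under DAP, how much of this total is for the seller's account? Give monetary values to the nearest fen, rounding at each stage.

DAP: the seller bears all costs to the named destination except import duty and clearance.
Seller's account: goods 60504.50 + inland to port 1086.01 + freight 859.37 + insurance 437.40 + destination terminal 785.36 = 63672.64
Buyer's account: brokerage 317.38 + duty 8113.54 = 8430.92

Seller's account: CNY 63672.64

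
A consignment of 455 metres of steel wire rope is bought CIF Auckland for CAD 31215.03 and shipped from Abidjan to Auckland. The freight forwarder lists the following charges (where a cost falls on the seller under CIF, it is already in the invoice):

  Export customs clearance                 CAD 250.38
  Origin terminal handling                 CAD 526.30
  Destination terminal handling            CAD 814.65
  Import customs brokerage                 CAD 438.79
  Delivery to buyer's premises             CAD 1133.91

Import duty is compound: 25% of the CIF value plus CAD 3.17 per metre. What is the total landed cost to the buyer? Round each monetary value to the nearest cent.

Total landed cost: CAD 42848.49

CIF: the seller pays costs through ocean freight and marine insurance to the destination port.
Already in the invoice (seller's account under CIF): export clearance, origin terminal — exclude.
The CIF price already equals the CIF value: 31215.03
Ad valorem component: 31215.03 × 25% = 7803.76
Specific component: 455 × 3.17 = 1442.35
Import duty = 7803.76 + 1442.35 = 9246.11
Buyer bears: destination terminal 814.65 + brokerage 438.79 + delivery 1133.91 + duty 9246.11 = 11633.46
Landed cost = invoice 31215.03 + 11633.46 = 42848.49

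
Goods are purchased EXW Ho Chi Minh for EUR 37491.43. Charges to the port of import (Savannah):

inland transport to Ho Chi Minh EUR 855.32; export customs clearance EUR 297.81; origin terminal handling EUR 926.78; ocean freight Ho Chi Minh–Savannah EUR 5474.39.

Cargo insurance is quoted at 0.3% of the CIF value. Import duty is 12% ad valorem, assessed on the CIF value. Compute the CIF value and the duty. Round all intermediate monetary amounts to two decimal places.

CIF value: EUR 45181.27; import duty: EUR 5421.75

Let C be the CIF value. C = EXW price + pre-shipment costs + freight + 0.3% × C
C − 0.3% × C = 37491.43 + 855.32 + 297.81 + 926.78 + 5474.39
0.997 × C = 45045.73
C = 45045.73 / 0.997 = 45181.27
Insurance premium = 0.3% × 45181.27 = 135.54
Import duty = 45181.27 × 12% = 5421.75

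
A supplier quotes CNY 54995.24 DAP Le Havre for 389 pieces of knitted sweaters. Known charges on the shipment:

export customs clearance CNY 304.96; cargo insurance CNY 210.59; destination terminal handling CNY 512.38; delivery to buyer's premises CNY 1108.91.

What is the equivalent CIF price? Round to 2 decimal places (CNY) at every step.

Not relevant to the conversion: export clearance, insurance — on the seller under both DAP and CIF; already in the DAP price and stays in the CIF price.
From DAP to CIF, the seller no longer bears: destination terminal, delivery.
CIF price = 54995.24 − 512.38 − 1108.91 = 53373.95

CIF price: CNY 53373.95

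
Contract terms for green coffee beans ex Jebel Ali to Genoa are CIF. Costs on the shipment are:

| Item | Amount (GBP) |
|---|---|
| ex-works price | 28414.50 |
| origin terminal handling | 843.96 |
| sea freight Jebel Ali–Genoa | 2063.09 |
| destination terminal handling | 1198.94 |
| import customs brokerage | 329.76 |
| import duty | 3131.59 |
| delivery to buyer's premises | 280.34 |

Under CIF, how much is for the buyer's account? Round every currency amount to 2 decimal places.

Buyer's account: GBP 4940.63

CIF: the seller pays costs through ocean freight and marine insurance to the destination port.
Seller's account: goods 28414.50 + origin terminal 843.96 + freight 2063.09 = 31321.55
Buyer's account: destination terminal 1198.94 + brokerage 329.76 + duty 3131.59 + delivery 280.34 = 4940.63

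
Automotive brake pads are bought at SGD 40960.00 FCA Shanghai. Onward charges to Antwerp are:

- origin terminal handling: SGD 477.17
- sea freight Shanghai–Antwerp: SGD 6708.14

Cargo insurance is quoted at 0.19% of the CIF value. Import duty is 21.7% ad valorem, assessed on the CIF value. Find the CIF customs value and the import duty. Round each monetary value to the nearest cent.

CIF value: SGD 48236.96; import duty: SGD 10467.42

Let C be the CIF value. C = FCA price + pre-shipment costs + freight + 0.19% × C
C − 0.19% × C = 40960.00 + 477.17 + 6708.14
0.9981 × C = 48145.31
C = 48145.31 / 0.9981 = 48236.96
Insurance premium = 0.19% × 48236.96 = 91.65
Import duty = 48236.96 × 21.7% = 10467.42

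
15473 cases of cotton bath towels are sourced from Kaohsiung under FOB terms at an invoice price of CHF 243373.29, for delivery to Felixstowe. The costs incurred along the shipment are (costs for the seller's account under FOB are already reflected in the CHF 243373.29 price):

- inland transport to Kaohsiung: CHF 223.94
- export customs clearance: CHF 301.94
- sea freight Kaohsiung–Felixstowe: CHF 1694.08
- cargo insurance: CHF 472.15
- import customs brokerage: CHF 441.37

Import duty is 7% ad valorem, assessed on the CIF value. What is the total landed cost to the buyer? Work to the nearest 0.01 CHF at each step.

Total landed cost: CHF 263168.66

FOB: the seller bears costs until goods are on board at the origin port; the buyer bears freight, insurance and all costs thereafter.
Already in the invoice (seller's account under FOB): inland to port, export clearance — exclude.
CIF value = FOB price + freight + insurance = 243373.29 + 1694.08 + 472.15 = 245539.52
Import duty = 245539.52 × 7% = 17187.77
Buyer bears: freight 1694.08 + insurance 472.15 + brokerage 441.37 + duty 17187.77 = 19795.37
Landed cost = invoice 243373.29 + 19795.37 = 263168.66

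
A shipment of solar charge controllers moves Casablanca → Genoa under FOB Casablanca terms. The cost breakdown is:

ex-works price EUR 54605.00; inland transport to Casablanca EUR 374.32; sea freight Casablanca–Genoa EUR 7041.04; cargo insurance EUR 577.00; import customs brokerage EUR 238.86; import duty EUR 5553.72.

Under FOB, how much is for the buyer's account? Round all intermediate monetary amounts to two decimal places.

FOB: the seller bears costs until goods are on board at the origin port; the buyer bears freight, insurance and all costs thereafter.
Seller's account: goods 54605.00 + inland to port 374.32 = 54979.32
Buyer's account: freight 7041.04 + insurance 577.00 + brokerage 238.86 + duty 5553.72 = 13410.62

Buyer's account: EUR 13410.62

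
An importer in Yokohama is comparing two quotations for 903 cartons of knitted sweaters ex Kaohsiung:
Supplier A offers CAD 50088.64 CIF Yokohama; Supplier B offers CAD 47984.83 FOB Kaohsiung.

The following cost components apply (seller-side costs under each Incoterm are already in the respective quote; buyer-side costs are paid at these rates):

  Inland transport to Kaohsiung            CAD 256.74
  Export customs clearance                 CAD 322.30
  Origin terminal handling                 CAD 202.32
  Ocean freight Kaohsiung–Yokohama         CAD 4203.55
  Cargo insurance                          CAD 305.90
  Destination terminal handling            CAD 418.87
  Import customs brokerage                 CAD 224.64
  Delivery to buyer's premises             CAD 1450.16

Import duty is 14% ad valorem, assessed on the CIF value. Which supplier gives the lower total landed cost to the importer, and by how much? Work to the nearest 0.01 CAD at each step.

Supplier A is cheaper by CAD 2742.43

Supplier A (CIF):
The CIF price already equals the CIF value: 50088.64
Import duty = 50088.64 × 14% = 7012.41
Buyer bears (A): 418.87 + 224.64 + 1450.16 = 2093.67
Landed cost (A) = invoice 50088.64 + 2093.67 + duty 7012.41 = 59194.72
Supplier B (FOB):
CIF value = FOB price + freight + insurance = 47984.83 + 4203.55 + 305.90 = 52494.28
Import duty = 52494.28 × 14% = 7349.20
Buyer bears (B): 4203.55 + 305.90 + 418.87 + 224.64 + 1450.16 = 6603.12
Landed cost (B) = invoice 47984.83 + 6603.12 + duty 7349.20 = 61937.15
Difference = |59194.72 − 61937.15| = 2742.43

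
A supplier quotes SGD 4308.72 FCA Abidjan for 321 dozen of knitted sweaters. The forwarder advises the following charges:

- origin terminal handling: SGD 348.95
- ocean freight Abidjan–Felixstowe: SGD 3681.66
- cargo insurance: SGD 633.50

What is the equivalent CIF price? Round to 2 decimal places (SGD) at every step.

CIF price: SGD 8972.83

From FCA to CIF, the seller additionally bears: origin terminal, freight, insurance.
CIF price = 4308.72 + 348.95 + 3681.66 + 633.50 = 8972.83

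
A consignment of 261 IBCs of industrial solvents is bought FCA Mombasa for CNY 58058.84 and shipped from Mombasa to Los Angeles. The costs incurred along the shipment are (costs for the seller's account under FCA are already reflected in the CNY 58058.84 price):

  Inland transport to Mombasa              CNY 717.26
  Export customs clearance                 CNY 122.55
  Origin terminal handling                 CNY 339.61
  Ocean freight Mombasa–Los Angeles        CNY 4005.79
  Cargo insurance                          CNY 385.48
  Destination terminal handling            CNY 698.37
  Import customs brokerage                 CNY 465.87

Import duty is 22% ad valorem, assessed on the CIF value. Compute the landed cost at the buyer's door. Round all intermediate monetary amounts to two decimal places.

FCA: the seller delivers export-cleared goods to the carrier; the buyer bears costs from that point.
Already in the invoice (seller's account under FCA): inland to port, export clearance — exclude.
CIF value = FCA price + origin terminal + freight + insurance = 58058.84 + 339.61 + 4005.79 + 385.48 = 62789.72
Import duty = 62789.72 × 22% = 13813.74
Buyer bears: origin terminal 339.61 + freight 4005.79 + insurance 385.48 + destination terminal 698.37 + brokerage 465.87 + duty 13813.74 = 19708.86
Landed cost = invoice 58058.84 + 19708.86 = 77767.70

Total landed cost: CNY 77767.70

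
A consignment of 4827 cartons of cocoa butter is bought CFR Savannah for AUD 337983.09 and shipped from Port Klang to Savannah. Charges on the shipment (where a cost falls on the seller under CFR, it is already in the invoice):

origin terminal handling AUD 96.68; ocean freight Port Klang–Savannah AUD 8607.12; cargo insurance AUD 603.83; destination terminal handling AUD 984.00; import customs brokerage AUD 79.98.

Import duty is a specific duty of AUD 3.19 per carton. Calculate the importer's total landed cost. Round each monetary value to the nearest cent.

CFR: the seller pays costs through ocean freight to the destination port, but not insurance.
Already in the invoice (seller's account under CFR): origin terminal, freight — exclude.
CIF value = CFR price + insurance = 337983.09 + 603.83 = 338586.92
Import duty = 4827 × 3.19 = 15398.13
Buyer bears: insurance 603.83 + destination terminal 984.00 + brokerage 79.98 + duty 15398.13 = 17065.94
Landed cost = invoice 337983.09 + 17065.94 = 355049.03

Total landed cost: AUD 355049.03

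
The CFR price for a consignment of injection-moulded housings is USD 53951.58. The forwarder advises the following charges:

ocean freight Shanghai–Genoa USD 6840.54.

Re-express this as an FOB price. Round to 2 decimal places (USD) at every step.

FOB price: USD 47111.04

From CFR to FOB, the seller no longer bears: freight.
FOB price = 53951.58 − 6840.54 = 47111.04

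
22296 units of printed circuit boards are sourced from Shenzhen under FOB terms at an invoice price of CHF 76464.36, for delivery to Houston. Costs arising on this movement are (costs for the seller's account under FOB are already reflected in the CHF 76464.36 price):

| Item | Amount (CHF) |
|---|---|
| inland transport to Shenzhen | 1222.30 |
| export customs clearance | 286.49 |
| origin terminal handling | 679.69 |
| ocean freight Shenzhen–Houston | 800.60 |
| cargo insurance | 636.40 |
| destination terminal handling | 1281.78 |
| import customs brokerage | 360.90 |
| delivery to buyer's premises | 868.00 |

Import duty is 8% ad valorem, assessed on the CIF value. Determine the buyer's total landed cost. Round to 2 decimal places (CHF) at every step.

Total landed cost: CHF 86644.15

FOB: the seller bears costs until goods are on board at the origin port; the buyer bears freight, insurance and all costs thereafter.
Already in the invoice (seller's account under FOB): inland to port, export clearance, origin terminal — exclude.
CIF value = FOB price + freight + insurance = 76464.36 + 800.60 + 636.40 = 77901.36
Import duty = 77901.36 × 8% = 6232.11
Buyer bears: freight 800.60 + insurance 636.40 + destination terminal 1281.78 + brokerage 360.90 + delivery 868.00 + duty 6232.11 = 10179.79
Landed cost = invoice 76464.36 + 10179.79 = 86644.15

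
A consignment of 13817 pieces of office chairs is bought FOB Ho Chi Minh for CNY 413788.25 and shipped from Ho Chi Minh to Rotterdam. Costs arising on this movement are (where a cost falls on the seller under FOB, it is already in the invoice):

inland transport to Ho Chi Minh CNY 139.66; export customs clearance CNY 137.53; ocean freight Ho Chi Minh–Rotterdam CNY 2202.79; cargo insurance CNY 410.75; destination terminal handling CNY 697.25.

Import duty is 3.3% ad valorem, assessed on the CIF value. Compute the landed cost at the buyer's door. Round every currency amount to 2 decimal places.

FOB: the seller bears costs until goods are on board at the origin port; the buyer bears freight, insurance and all costs thereafter.
Already in the invoice (seller's account under FOB): inland to port, export clearance — exclude.
CIF value = FOB price + freight + insurance = 413788.25 + 2202.79 + 410.75 = 416401.79
Import duty = 416401.79 × 3.3% = 13741.26
Buyer bears: freight 2202.79 + insurance 410.75 + destination terminal 697.25 + duty 13741.26 = 17052.05
Landed cost = invoice 413788.25 + 17052.05 = 430840.30

Total landed cost: CNY 430840.30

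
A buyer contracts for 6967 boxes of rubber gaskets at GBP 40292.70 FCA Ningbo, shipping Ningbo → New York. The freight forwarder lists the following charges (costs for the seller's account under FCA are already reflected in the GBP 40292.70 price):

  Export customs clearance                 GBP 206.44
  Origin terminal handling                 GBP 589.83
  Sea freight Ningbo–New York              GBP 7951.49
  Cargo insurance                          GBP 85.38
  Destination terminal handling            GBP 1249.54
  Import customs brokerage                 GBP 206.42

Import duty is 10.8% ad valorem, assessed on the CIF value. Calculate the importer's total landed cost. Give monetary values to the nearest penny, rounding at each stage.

Total landed cost: GBP 55658.66

FCA: the seller delivers export-cleared goods to the carrier; the buyer bears costs from that point.
Already in the invoice (seller's account under FCA): export clearance — exclude.
CIF value = FCA price + origin terminal + freight + insurance = 40292.70 + 589.83 + 7951.49 + 85.38 = 48919.40
Import duty = 48919.40 × 10.8% = 5283.30
Buyer bears: origin terminal 589.83 + freight 7951.49 + insurance 85.38 + destination terminal 1249.54 + brokerage 206.42 + duty 5283.30 = 15365.96
Landed cost = invoice 40292.70 + 15365.96 = 55658.66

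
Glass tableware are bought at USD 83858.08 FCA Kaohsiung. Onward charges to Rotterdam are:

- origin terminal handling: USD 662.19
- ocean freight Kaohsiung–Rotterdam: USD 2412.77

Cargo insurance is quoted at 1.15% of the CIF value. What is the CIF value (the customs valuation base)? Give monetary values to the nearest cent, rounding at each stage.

CIF value: USD 87944.40

Let C be the CIF value. C = FCA price + pre-shipment costs + freight + 1.15% × C
C − 1.15% × C = 83858.08 + 662.19 + 2412.77
0.9885 × C = 86933.04
C = 86933.04 / 0.9885 = 87944.40
Insurance premium = 1.15% × 87944.40 = 1011.36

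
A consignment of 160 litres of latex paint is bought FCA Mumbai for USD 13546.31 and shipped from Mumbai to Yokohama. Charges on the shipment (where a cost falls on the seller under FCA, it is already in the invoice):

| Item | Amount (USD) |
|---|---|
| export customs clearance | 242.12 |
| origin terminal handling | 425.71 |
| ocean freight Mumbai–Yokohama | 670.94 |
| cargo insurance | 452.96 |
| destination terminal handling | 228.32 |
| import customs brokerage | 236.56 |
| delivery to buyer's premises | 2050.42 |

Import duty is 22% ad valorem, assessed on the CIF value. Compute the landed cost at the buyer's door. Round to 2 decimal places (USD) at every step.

FCA: the seller delivers export-cleared goods to the carrier; the buyer bears costs from that point.
Already in the invoice (seller's account under FCA): export clearance — exclude.
CIF value = FCA price + origin terminal + freight + insurance = 13546.31 + 425.71 + 670.94 + 452.96 = 15095.92
Import duty = 15095.92 × 22% = 3321.10
Buyer bears: origin terminal 425.71 + freight 670.94 + insurance 452.96 + destination terminal 228.32 + brokerage 236.56 + delivery 2050.42 + duty 3321.10 = 7386.01
Landed cost = invoice 13546.31 + 7386.01 = 20932.32

Total landed cost: USD 20932.32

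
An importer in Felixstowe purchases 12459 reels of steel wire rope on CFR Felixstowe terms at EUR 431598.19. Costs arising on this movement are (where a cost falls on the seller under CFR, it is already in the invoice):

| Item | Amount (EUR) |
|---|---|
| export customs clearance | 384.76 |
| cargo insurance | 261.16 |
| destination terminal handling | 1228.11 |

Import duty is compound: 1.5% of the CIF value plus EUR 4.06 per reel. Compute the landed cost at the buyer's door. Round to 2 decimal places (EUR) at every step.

Total landed cost: EUR 490148.89

CFR: the seller pays costs through ocean freight to the destination port, but not insurance.
Already in the invoice (seller's account under CFR): export clearance — exclude.
CIF value = CFR price + insurance = 431598.19 + 261.16 = 431859.35
Ad valorem component: 431859.35 × 1.5% = 6477.89
Specific component: 12459 × 4.06 = 50583.54
Import duty = 6477.89 + 50583.54 = 57061.43
Buyer bears: insurance 261.16 + destination terminal 1228.11 + duty 57061.43 = 58550.70
Landed cost = invoice 431598.19 + 58550.70 = 490148.89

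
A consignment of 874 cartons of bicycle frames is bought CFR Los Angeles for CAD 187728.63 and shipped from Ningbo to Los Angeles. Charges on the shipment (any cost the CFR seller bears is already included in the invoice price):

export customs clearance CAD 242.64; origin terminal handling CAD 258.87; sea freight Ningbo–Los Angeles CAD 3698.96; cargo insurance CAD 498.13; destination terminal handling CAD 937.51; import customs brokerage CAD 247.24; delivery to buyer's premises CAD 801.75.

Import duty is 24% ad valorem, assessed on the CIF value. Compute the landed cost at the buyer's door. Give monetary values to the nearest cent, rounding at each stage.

Total landed cost: CAD 235387.68

CFR: the seller pays costs through ocean freight to the destination port, but not insurance.
Already in the invoice (seller's account under CFR): export clearance, origin terminal, freight — exclude.
CIF value = CFR price + insurance = 187728.63 + 498.13 = 188226.76
Import duty = 188226.76 × 24% = 45174.42
Buyer bears: insurance 498.13 + destination terminal 937.51 + brokerage 247.24 + delivery 801.75 + duty 45174.42 = 47659.05
Landed cost = invoice 187728.63 + 47659.05 = 235387.68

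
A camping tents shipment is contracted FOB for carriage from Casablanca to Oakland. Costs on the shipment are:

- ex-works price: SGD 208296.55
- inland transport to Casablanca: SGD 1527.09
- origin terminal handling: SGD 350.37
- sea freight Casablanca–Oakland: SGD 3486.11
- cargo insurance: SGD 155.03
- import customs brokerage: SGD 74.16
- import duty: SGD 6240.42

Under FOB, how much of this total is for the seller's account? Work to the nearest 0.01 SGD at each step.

Seller's account: SGD 210174.01

FOB: the seller bears costs until goods are on board at the origin port; the buyer bears freight, insurance and all costs thereafter.
Seller's account: goods 208296.55 + inland to port 1527.09 + origin terminal 350.37 = 210174.01
Buyer's account: freight 3486.11 + insurance 155.03 + brokerage 74.16 + duty 6240.42 = 9955.72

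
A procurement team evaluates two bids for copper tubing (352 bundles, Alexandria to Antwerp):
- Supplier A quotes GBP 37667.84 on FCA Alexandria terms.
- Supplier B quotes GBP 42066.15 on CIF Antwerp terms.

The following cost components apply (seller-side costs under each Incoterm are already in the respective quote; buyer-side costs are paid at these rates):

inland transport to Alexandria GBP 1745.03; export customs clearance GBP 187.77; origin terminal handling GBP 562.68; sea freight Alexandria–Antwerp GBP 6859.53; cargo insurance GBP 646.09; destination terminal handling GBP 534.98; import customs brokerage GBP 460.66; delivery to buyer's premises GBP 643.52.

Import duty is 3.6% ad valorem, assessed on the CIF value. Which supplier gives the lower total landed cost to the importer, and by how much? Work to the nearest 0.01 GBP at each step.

Supplier B is cheaper by GBP 3802.11

Supplier A (FCA):
CIF value = FCA price + origin terminal + freight + insurance = 37667.84 + 562.68 + 6859.53 + 646.09 = 45736.14
Import duty = 45736.14 × 3.6% = 1646.50
Buyer bears (A): 562.68 + 6859.53 + 646.09 + 534.98 + 460.66 + 643.52 = 9707.46
Landed cost (A) = invoice 37667.84 + 9707.46 + duty 1646.50 = 49021.80
Supplier B (CIF):
The CIF price already equals the CIF value: 42066.15
Import duty = 42066.15 × 3.6% = 1514.38
Buyer bears (B): 534.98 + 460.66 + 643.52 = 1639.16
Landed cost (B) = invoice 42066.15 + 1639.16 + duty 1514.38 = 45219.69
Difference = |49021.80 − 45219.69| = 3802.11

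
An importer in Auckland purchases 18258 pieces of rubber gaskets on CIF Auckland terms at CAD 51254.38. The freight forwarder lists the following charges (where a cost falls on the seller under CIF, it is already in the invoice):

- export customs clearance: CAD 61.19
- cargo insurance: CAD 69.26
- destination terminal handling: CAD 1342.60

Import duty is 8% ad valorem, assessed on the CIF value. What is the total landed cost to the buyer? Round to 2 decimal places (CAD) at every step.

Total landed cost: CAD 56697.33

CIF: the seller pays costs through ocean freight and marine insurance to the destination port.
Already in the invoice (seller's account under CIF): export clearance, insurance — exclude.
The CIF price already equals the CIF value: 51254.38
Import duty = 51254.38 × 8% = 4100.35
Buyer bears: destination terminal 1342.60 + duty 4100.35 = 5442.95
Landed cost = invoice 51254.38 + 5442.95 = 56697.33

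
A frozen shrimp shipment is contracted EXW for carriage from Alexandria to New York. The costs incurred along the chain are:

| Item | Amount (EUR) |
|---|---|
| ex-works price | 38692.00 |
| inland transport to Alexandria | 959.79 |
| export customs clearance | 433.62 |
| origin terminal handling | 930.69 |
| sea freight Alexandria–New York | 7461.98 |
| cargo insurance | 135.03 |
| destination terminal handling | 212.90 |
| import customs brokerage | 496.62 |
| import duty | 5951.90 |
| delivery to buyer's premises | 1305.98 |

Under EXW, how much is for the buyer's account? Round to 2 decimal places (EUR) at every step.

EXW: the seller makes goods available at their premises; the buyer bears all onward costs.
Seller's account: goods 38692.00 = 38692.00
Buyer's account: inland to port 959.79 + export clearance 433.62 + origin terminal 930.69 + freight 7461.98 + insurance 135.03 + destination terminal 212.90 + brokerage 496.62 + duty 5951.90 + delivery 1305.98 = 17888.51

Buyer's account: EUR 17888.51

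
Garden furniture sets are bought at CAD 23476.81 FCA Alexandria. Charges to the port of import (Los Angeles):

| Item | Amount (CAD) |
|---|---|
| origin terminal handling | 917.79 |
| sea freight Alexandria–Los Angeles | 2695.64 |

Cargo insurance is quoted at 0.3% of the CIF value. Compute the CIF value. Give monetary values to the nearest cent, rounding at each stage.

Let C be the CIF value. C = FCA price + pre-shipment costs + freight + 0.3% × C
C − 0.3% × C = 23476.81 + 917.79 + 2695.64
0.997 × C = 27090.24
C = 27090.24 / 0.997 = 27171.76
Insurance premium = 0.3% × 27171.76 = 81.52

CIF value: CAD 27171.76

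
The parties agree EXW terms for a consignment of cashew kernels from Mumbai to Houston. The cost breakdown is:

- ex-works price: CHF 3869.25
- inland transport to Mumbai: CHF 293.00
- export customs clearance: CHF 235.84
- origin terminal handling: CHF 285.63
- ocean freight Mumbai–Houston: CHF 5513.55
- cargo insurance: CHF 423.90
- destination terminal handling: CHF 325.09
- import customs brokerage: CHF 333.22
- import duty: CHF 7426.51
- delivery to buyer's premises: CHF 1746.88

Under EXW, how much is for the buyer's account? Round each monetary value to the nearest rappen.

Buyer's account: CHF 16583.62

EXW: the seller makes goods available at their premises; the buyer bears all onward costs.
Seller's account: goods 3869.25 = 3869.25
Buyer's account: inland to port 293.00 + export clearance 235.84 + origin terminal 285.63 + freight 5513.55 + insurance 423.90 + destination terminal 325.09 + brokerage 333.22 + duty 7426.51 + delivery 1746.88 = 16583.62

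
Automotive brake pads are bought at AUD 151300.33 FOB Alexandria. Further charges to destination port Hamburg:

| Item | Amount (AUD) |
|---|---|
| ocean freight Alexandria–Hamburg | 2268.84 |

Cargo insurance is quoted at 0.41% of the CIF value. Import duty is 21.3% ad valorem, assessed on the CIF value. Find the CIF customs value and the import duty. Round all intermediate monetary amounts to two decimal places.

Let C be the CIF value. C = FOB price + freight + 0.41% × C
C − 0.41% × C = 151300.33 + 2268.84
0.9959 × C = 153569.17
C = 153569.17 / 0.9959 = 154201.40
Insurance premium = 0.41% × 154201.40 = 632.23
Import duty = 154201.40 × 21.3% = 32844.90

CIF value: AUD 154201.40; import duty: AUD 32844.90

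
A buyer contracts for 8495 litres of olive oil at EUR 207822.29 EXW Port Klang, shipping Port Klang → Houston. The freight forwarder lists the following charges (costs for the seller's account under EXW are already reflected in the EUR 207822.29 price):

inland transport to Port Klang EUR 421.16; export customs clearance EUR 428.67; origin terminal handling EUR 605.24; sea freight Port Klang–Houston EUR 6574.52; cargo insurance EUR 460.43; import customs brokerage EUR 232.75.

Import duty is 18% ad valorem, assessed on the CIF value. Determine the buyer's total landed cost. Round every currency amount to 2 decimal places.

Total landed cost: EUR 255481.28

EXW: the seller makes goods available at their premises; the buyer bears all onward costs.
CIF value = EXW price + inland to port + export clearance + origin terminal + freight + insurance = 207822.29 + 421.16 + 428.67 + 605.24 + 6574.52 + 460.43 = 216312.31
Import duty = 216312.31 × 18% = 38936.22
Buyer bears: inland to port 421.16 + export clearance 428.67 + origin terminal 605.24 + freight 6574.52 + insurance 460.43 + brokerage 232.75 + duty 38936.22 = 47658.99
Landed cost = invoice 207822.29 + 47658.99 = 255481.28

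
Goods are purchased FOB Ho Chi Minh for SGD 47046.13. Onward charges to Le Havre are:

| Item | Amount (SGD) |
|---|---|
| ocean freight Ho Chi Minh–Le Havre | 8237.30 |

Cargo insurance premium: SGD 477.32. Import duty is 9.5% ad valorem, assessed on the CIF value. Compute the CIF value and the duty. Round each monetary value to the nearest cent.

CIF = FOB price + freight + insurance
CIF = 47046.13 + 8237.30 + 477.32 = 55760.75
Import duty = 55760.75 × 9.5% = 5297.27

CIF value: SGD 55760.75; import duty: SGD 5297.27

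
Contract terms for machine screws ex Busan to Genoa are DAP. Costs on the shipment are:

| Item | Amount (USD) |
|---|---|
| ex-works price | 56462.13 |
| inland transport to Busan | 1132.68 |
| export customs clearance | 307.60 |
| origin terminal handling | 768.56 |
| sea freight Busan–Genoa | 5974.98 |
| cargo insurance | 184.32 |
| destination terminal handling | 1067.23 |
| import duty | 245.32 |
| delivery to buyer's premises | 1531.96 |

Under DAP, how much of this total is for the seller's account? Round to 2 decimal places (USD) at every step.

DAP: the seller bears all costs to the named destination except import duty and clearance.
Seller's account: goods 56462.13 + inland to port 1132.68 + export clearance 307.60 + origin terminal 768.56 + freight 5974.98 + insurance 184.32 + destination terminal 1067.23 + delivery 1531.96 = 67429.46
Buyer's account: duty 245.32 = 245.32

Seller's account: USD 67429.46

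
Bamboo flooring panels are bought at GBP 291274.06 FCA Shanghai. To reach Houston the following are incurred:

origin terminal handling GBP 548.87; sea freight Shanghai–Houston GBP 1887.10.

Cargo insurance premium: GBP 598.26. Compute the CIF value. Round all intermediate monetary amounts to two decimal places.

CIF value: GBP 294308.29

CIF = FCA price + pre-shipment costs + freight + insurance
CIF = 291274.06 + 548.87 + 1887.10 + 598.26 = 294308.29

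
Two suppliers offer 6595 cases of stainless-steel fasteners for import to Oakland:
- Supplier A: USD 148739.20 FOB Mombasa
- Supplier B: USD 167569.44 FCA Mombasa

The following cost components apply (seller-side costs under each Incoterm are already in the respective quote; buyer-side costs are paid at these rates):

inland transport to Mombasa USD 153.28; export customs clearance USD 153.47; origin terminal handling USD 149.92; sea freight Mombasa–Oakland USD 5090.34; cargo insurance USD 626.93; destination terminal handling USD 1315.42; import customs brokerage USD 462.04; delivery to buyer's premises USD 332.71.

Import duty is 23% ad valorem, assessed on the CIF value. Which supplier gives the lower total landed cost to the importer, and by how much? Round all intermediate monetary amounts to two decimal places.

Supplier A is cheaper by USD 23345.59

Supplier A (FOB):
CIF value = FOB price + freight + insurance = 148739.20 + 5090.34 + 626.93 = 154456.47
Import duty = 154456.47 × 23% = 35524.99
Buyer bears (A): 5090.34 + 626.93 + 1315.42 + 462.04 + 332.71 = 7827.44
Landed cost (A) = invoice 148739.20 + 7827.44 + duty 35524.99 = 192091.63
Supplier B (FCA):
CIF value = FCA price + origin terminal + freight + insurance = 167569.44 + 149.92 + 5090.34 + 626.93 = 173436.63
Import duty = 173436.63 × 23% = 39890.42
Buyer bears (B): 149.92 + 5090.34 + 626.93 + 1315.42 + 462.04 + 332.71 = 7977.36
Landed cost (B) = invoice 167569.44 + 7977.36 + duty 39890.42 = 215437.22
Difference = |192091.63 − 215437.22| = 23345.59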